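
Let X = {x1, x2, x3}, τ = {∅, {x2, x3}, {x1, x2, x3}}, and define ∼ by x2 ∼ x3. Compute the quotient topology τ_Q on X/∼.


X/∼ = {[x1], [x2=x3]}; |τ_Q| = 3.

Equivalence classes: [x1], [x2=x3].
Quotient map π: X → X/∼ sends x1 ↦ [x1], x2 ↦ [x2=x3], x3 ↦ [x2=x3].
For each subset V ⊆ X/∼, compute π^{-1}(V) ⊆ X and check whether π^{-1}(V) ∈ τ. V is open in τ_Q iff π^{-1}(V) ∈ τ.
  V = {}: π^{-1}(V) = ∅ ∈ τ ✓.
  V = {[x1]}: π^{-1}(V) = {x1} ∉ τ ✗.
  V = {[x2=x3]}: π^{-1}(V) = {x2, x3} ∈ τ ✓.
  V = {[x1], [x2=x3]}: π^{-1}(V) = {x1, x2, x3} ∈ τ ✓.
Open sets in the quotient: τ_Q = {{}, {[x2=x3]}, {[x1], [x2=x3]}} (3 elements).


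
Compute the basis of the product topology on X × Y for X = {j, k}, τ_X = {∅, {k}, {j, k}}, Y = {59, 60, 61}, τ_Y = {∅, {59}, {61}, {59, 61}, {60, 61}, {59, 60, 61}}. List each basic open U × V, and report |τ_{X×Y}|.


Basis B = {∅ × ∅, {k} × {59}, {k} × {61}, {j, k} × {59}, {j, k} × {61}, {k} × {59, 61}, {k} × {60, 61}, {k} × {59, 60, 61}, {j, k} × {59, 61}, {j, k} × {60, 61}, {j, k} × {59, 60, 61}}; |τ_{X×Y}| = 18.

Enumerate products U × V with U ∈ τ_X, V ∈ τ_Y (deduplicated):
  ∅ × ∅ = {} (∅)
  {k} × {59} = {(k,59)}
  {k} × {61} = {(k,61)}
  {j, k} × {59} = {(j,59), (k,59)}
  {j, k} × {61} = {(j,61), (k,61)}
  {k} × {59, 61} = {(k,59), (k,61)}
  {k} × {60, 61} = {(k,60), (k,61)}
  {k} × {59, 60, 61} = {(k,59), (k,60), (k,61)}
  {j, k} × {59, 61} = {(j,59), (j,61), (k,59), (k,61)}
  {j, k} × {60, 61} = {(j,60), (j,61), (k,60), (k,61)}
  {j, k} × {59, 60, 61} = {(j,59), (j,60), (j,61), (k,59), (k,60), (k,61)}
These 11 distinct sets form the basis B.
Close under arbitrary unions to get τ_{X×Y}; counting gives |τ_{X×Y}| = 18.


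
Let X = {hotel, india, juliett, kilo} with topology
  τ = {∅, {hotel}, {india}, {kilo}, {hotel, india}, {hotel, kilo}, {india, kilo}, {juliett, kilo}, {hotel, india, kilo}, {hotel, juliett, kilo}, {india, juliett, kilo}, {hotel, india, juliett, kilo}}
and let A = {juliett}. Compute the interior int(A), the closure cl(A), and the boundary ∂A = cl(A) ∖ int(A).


int(A) = ∅, cl(A) = {juliett}, ∂A = {juliett}.

Closed sets in (X, τ) are complements of opens:
  closed(X, τ) = {∅, {hotel}, {india}, {juliett}, {hotel, india}, {hotel, juliett}, {india, juliett}, {juliett, kilo}, {hotel, india, juliett}, {hotel, juliett, kilo}, {india, juliett, kilo}, {hotel, india, juliett, kilo}}.
int(A) = ⋃ {U ∈ τ : U ⊆ A}. Opens contained in A: ∅.
Taking the union of these: int(A) = ∅.
cl(A) = ⋂ {C closed : A ⊆ C}. Closed sets containing A: {juliett}, {hotel, juliett}, {india, juliett}, {juliett, kilo}, {hotel, india, juliett}, {hotel, juliett, kilo}, {india, juliett, kilo}, {hotel, india, juliett, kilo}.
Intersecting these: cl(A) = {juliett}.
∂A = cl(A) ∖ int(A) = {juliett} ∖ ∅ = {juliett}.


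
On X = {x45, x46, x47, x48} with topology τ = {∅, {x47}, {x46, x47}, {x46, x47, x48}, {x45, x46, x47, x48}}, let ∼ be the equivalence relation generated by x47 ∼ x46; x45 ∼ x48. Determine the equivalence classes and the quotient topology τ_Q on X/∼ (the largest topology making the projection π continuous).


X/∼ = {[x45=x48], [x46=x47]}; |τ_Q| = 3.

Equivalence classes: [x45=x48], [x46=x47].
Quotient map π: X → X/∼ sends x45 ↦ [x45=x48], x46 ↦ [x46=x47], x47 ↦ [x46=x47], x48 ↦ [x45=x48].
For each subset V ⊆ X/∼, compute π^{-1}(V) ⊆ X and check whether π^{-1}(V) ∈ τ. V is open in τ_Q iff π^{-1}(V) ∈ τ.
  V = {}: π^{-1}(V) = ∅ ∈ τ ✓.
  V = {[x45=x48]}: π^{-1}(V) = {x45, x48} ∉ τ ✗.
  V = {[x46=x47]}: π^{-1}(V) = {x46, x47} ∈ τ ✓.
  V = {[x45=x48], [x46=x47]}: π^{-1}(V) = {x45, x46, x47, x48} ∈ τ ✓.
Open sets in the quotient: τ_Q = {{}, {[x46=x47]}, {[x45=x48], [x46=x47]}} (3 elements).


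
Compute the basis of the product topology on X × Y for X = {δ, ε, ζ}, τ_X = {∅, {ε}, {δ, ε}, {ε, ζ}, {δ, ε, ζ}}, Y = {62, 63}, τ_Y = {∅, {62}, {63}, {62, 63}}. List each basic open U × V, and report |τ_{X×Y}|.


Basis B = {∅ × ∅, {ε} × {62}, {ε} × {63}, {δ, ε} × {62}, {δ, ε} × {63}, {ε} × {62, 63}, {ε, ζ} × {62}, {ε, ζ} × {63}, {δ, ε, ζ} × {62}, {δ, ε, ζ} × {63}, {δ, ε} × {62, 63}, {ε, ζ} × {62, 63}, {δ, ε, ζ} × {62, 63}}; |τ_{X×Y}| = 25.

Enumerate products U × V with U ∈ τ_X, V ∈ τ_Y (deduplicated):
  ∅ × ∅ = {} (∅)
  {ε} × {62} = {(ε,62)}
  {ε} × {63} = {(ε,63)}
  {δ, ε} × {62} = {(δ,62), (ε,62)}
  {δ, ε} × {63} = {(δ,63), (ε,63)}
  {ε} × {62, 63} = {(ε,62), (ε,63)}
  {ε, ζ} × {62} = {(ε,62), (ζ,62)}
  {ε, ζ} × {63} = {(ε,63), (ζ,63)}
  {δ, ε, ζ} × {62} = {(δ,62), (ε,62), (ζ,62)}
  {δ, ε, ζ} × {63} = {(δ,63), (ε,63), (ζ,63)}
  {δ, ε} × {62, 63} = {(δ,62), (δ,63), (ε,62), (ε,63)}
  {ε, ζ} × {62, 63} = {(ε,62), (ε,63), (ζ,62), (ζ,63)}
  {δ, ε, ζ} × {62, 63} = {(δ,62), (δ,63), (ε,62), (ε,63), (ζ,62), (ζ,63)}
These 13 distinct sets form the basis B.
Close under arbitrary unions to get τ_{X×Y}; counting gives |τ_{X×Y}| = 25.


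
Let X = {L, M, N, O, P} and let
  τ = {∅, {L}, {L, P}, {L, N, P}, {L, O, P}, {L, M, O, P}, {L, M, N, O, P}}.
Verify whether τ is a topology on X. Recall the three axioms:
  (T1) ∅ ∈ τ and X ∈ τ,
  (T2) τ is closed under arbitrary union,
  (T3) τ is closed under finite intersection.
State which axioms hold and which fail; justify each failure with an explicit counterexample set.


τ is NOT a topology on X.

Axiom (T1): ∅ ∈ τ? Yes; X ∈ τ? Yes.
Axiom (T2/T3): check pairwise unions and intersections of members of τ.
Counterexample for (T2): {L, N, P} ∪ {L, O, P} = {L, N, O, P} ∉ τ. Therefore τ is NOT a topology.


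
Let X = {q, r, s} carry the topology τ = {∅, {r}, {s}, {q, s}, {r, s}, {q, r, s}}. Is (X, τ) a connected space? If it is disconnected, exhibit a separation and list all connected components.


(X, τ) is disconnected; components = [{r}, {q, s}].

Find clopen sets (U ∈ τ with X ∖ U ∈ τ):
  U = ∅, X ∖ U = {q, r, s} — both open, so U is clopen.
  U = {r}, X ∖ U = {q, s} — both open, so U is clopen.
  U = {q, s}, X ∖ U = {r} — both open, so U is clopen.
  U = {q, r, s}, X ∖ U = ∅ — both open, so U is clopen.
Nontrivial clopen(s) exist: e.g. {r}. So (X, τ) is disconnected.
Compute connected components by grouping points that agree on all clopens:
  component: {r}
  component: {q, s}


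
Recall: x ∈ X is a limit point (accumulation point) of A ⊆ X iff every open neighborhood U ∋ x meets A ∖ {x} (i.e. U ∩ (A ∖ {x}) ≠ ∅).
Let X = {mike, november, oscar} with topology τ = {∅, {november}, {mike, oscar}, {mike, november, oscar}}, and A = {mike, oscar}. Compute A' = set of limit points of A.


A' = {mike, oscar}

For each x ∈ X, list the open sets U ∈ τ with x ∈ U, then check whether U ∩ (A ∖ {x}) ≠ ∅ for every such U.
  x = mike: opens ∋ x are {mike, oscar}, {mike, november, oscar}; each meets A ∖ {mike}, so x IS a limit point.
  x = november: open {november} ∋ x has {november} ∩ (A ∖ {november}) = ∅, so x is NOT a limit point.
  x = oscar: opens ∋ x are {mike, oscar}, {mike, november, oscar}; each meets A ∖ {oscar}, so x IS a limit point.
Collecting: A' = {mike, oscar}.


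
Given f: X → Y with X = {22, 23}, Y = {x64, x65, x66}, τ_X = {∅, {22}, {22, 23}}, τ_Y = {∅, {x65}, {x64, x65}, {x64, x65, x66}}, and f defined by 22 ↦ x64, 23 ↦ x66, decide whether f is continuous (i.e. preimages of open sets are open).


f IS continuous.

Compute f^{-1}(U) for each U ∈ τ_Y:
  U = ∅: f^{-1}(U) = ∅ ∈ τ_X ✓.
  U = {x65}: f^{-1}(U) = ∅ ∈ τ_X ✓.
  U = {x64, x65}: f^{-1}(U) = {22} ∈ τ_X ✓.
  U = {x64, x65, x66}: f^{-1}(U) = {22, 23} ∈ τ_X ✓.
Every preimage lies in τ_X, so f IS continuous.


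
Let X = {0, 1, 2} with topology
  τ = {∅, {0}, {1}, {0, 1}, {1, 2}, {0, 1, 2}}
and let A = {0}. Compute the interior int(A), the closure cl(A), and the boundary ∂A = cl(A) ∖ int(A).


int(A) = {0}, cl(A) = {0}, ∂A = ∅.

Closed sets in (X, τ) are complements of opens:
  closed(X, τ) = {∅, {0}, {2}, {0, 2}, {1, 2}, {0, 1, 2}}.
int(A) = ⋃ {U ∈ τ : U ⊆ A}. Opens contained in A: ∅, {0}.
Taking the union of these: int(A) = {0}.
cl(A) = ⋂ {C closed : A ⊆ C}. Closed sets containing A: {0}, {0, 2}, {0, 1, 2}.
Intersecting these: cl(A) = {0}.
∂A = cl(A) ∖ int(A) = {0} ∖ {0} = ∅.


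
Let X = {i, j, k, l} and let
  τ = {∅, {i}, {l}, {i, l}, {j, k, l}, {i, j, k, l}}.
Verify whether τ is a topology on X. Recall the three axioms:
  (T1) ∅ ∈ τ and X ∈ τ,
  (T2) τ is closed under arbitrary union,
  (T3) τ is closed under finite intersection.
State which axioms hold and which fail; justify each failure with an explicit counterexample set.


τ IS a topology on X.

Axiom (T1): ∅ ∈ τ? Yes; X ∈ τ? Yes.
Axiom (T2/T3): check pairwise unions and intersections of members of τ.
All pairwise intersections and unions checked — each lies in τ. Therefore τ satisfies (T1), (T2), (T3): it IS a topology on X.


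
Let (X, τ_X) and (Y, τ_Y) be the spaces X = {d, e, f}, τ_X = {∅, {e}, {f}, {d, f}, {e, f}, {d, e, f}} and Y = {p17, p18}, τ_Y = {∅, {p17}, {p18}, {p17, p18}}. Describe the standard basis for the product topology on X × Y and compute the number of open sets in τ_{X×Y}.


Basis B = {∅ × ∅, {e} × {p17}, {e} × {p18}, {f} × {p17}, {f} × {p18}, {d, f} × {p17}, {d, f} × {p18}, {e} × {p17, p18}, {e, f} × {p17}, {e, f} × {p18}, {f} × {p17, p18}, {d, e, f} × {p17}, {d, e, f} × {p18}, {d, f} × {p17, p18}, {e, f} × {p17, p18}, {d, e, f} × {p17, p18}}; |τ_{X×Y}| = 36.

Enumerate products U × V with U ∈ τ_X, V ∈ τ_Y (deduplicated):
  ∅ × ∅ = {} (∅)
  {e} × {p17} = {(e,p17)}
  {e} × {p18} = {(e,p18)}
  {f} × {p17} = {(f,p17)}
  {f} × {p18} = {(f,p18)}
  {d, f} × {p17} = {(d,p17), (f,p17)}
  {d, f} × {p18} = {(d,p18), (f,p18)}
  {e} × {p17, p18} = {(e,p17), (e,p18)}
  {e, f} × {p17} = {(e,p17), (f,p17)}
  {e, f} × {p18} = {(e,p18), (f,p18)}
  {f} × {p17, p18} = {(f,p17), (f,p18)}
  {d, e, f} × {p17} = {(d,p17), (e,p17), (f,p17)}
  {d, e, f} × {p18} = {(d,p18), (e,p18), (f,p18)}
  {d, f} × {p17, p18} = {(d,p17), (d,p18), (f,p17), (f,p18)}
  {e, f} × {p17, p18} = {(e,p17), (e,p18), (f,p17), (f,p18)}
  {d, e, f} × {p17, p18} = {(d,p17), (d,p18), (e,p17), (e,p18), (f,p17), (f,p18)}
These 16 distinct sets form the basis B.
Close under arbitrary unions to get τ_{X×Y}; counting gives |τ_{X×Y}| = 36.


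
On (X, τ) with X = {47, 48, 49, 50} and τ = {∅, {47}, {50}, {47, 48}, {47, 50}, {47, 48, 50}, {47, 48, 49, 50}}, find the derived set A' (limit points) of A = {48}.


A' = {49}

For each x ∈ X, list the open sets U ∈ τ with x ∈ U, then check whether U ∩ (A ∖ {x}) ≠ ∅ for every such U.
  x = 47: open {47} ∋ x has {47} ∩ (A ∖ {47}) = ∅, so x is NOT a limit point.
  x = 48: open {47, 48} ∋ x has {47, 48} ∩ (A ∖ {48}) = ∅, so x is NOT a limit point.
  x = 49: opens ∋ x are {47, 48, 49, 50}; each meets A ∖ {49}, so x IS a limit point.
  x = 50: open {50} ∋ x has {50} ∩ (A ∖ {50}) = ∅, so x is NOT a limit point.
Collecting: A' = {49}.


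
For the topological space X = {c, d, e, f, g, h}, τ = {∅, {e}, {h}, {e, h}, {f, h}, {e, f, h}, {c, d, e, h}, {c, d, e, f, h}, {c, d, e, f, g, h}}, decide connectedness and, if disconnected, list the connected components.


(X, τ) is connected.

Find clopen sets (U ∈ τ with X ∖ U ∈ τ):
  U = ∅, X ∖ U = {c, d, e, f, g, h} — both open, so U is clopen.
  U = {c, d, e, f, g, h}, X ∖ U = ∅ — both open, so U is clopen.
Only trivial clopens (∅ and X) exist, so (X, τ) is connected.
Compute connected components by grouping points that agree on all clopens:
  component: {c, d, e, f, g, h}


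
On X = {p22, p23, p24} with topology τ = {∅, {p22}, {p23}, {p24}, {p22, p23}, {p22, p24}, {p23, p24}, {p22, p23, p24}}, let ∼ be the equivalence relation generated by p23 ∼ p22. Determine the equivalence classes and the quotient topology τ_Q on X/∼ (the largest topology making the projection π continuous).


X/∼ = {[p22=p23], [p24]}; |τ_Q| = 4.

Equivalence classes: [p22=p23], [p24].
Quotient map π: X → X/∼ sends p22 ↦ [p22=p23], p23 ↦ [p22=p23], p24 ↦ [p24].
For each subset V ⊆ X/∼, compute π^{-1}(V) ⊆ X and check whether π^{-1}(V) ∈ τ. V is open in τ_Q iff π^{-1}(V) ∈ τ.
  V = {}: π^{-1}(V) = ∅ ∈ τ ✓.
  V = {[p22=p23]}: π^{-1}(V) = {p22, p23} ∈ τ ✓.
  V = {[p24]}: π^{-1}(V) = {p24} ∈ τ ✓.
  V = {[p22=p23], [p24]}: π^{-1}(V) = {p22, p23, p24} ∈ τ ✓.
Open sets in the quotient: τ_Q = {{}, {[p22=p23]}, {[p24]}, {[p22=p23], [p24]}} (4 elements).


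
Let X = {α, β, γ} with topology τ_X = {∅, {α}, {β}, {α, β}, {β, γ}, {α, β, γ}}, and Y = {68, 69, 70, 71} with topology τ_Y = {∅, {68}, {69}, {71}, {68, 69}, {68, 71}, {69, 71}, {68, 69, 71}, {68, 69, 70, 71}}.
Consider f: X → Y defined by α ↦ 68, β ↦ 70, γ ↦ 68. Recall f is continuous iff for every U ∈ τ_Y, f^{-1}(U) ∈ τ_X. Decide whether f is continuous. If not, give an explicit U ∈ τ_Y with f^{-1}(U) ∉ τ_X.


f is NOT continuous.

Compute f^{-1}(U) for each U ∈ τ_Y:
  U = ∅: f^{-1}(U) = ∅ ∈ τ_X ✓.
  U = {68}: f^{-1}(U) = {α, γ} ∉ τ_X ✗.
  U = {69}: f^{-1}(U) = ∅ ∈ τ_X ✓.
  U = {71}: f^{-1}(U) = ∅ ∈ τ_X ✓.
  U = {68, 69}: f^{-1}(U) = {α, γ} ∉ τ_X ✗.
  U = {68, 71}: f^{-1}(U) = {α, γ} ∉ τ_X ✗.
  U = {69, 71}: f^{-1}(U) = ∅ ∈ τ_X ✓.
  U = {68, 69, 71}: f^{-1}(U) = {α, γ} ∉ τ_X ✗.
  U = {68, 69, 70, 71}: f^{-1}(U) = {α, β, γ} ∈ τ_X ✓.
Found U = {68} with f^{-1}(U) = {α, γ} not in τ_X. Therefore f is NOT continuous.


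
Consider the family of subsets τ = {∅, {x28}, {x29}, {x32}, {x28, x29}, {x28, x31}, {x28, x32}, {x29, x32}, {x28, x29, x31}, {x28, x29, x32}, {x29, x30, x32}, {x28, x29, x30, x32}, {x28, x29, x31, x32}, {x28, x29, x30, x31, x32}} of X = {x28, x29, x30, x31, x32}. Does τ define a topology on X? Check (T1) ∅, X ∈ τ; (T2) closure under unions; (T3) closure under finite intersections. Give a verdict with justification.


τ is NOT a topology on X.

Axiom (T1): ∅ ∈ τ? Yes; X ∈ τ? Yes.
Axiom (T2/T3): check pairwise unions and intersections of members of τ.
Counterexample for (T2): {x32} ∪ {x28, x31} = {x28, x31, x32} ∉ τ. Therefore τ is NOT a topology.


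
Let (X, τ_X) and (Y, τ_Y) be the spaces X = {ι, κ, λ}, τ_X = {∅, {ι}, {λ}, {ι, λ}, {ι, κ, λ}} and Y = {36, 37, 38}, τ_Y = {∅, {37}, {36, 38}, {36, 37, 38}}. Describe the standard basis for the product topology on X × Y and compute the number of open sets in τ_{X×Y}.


Basis B = {∅ × ∅, {ι} × {37}, {λ} × {37}, {ι} × {36, 38}, {ι, λ} × {37}, {λ} × {36, 38}, {ι} × {36, 37, 38}, {ι, κ, λ} × {37}, {λ} × {36, 37, 38}, {ι, λ} × {36, 38}, {ι, λ} × {36, 37, 38}, {ι, κ, λ} × {36, 38}, {ι, κ, λ} × {36, 37, 38}}; |τ_{X×Y}| = 25.

Enumerate products U × V with U ∈ τ_X, V ∈ τ_Y (deduplicated):
  ∅ × ∅ = {} (∅)
  {ι} × {37} = {(ι,37)}
  {λ} × {37} = {(λ,37)}
  {ι} × {36, 38} = {(ι,36), (ι,38)}
  {ι, λ} × {37} = {(ι,37), (λ,37)}
  {λ} × {36, 38} = {(λ,36), (λ,38)}
  {ι} × {36, 37, 38} = {(ι,36), (ι,37), (ι,38)}
  {ι, κ, λ} × {37} = {(ι,37), (κ,37), (λ,37)}
  {λ} × {36, 37, 38} = {(λ,36), (λ,37), (λ,38)}
  {ι, λ} × {36, 38} = {(ι,36), (ι,38), (λ,36), (λ,38)}
  {ι, λ} × {36, 37, 38} = {(ι,36), (ι,37), (ι,38), (λ,36), (λ,37), (λ,38)}
  {ι, κ, λ} × {36, 38} = {(ι,36), (ι,38), (κ,36), (κ,38), (λ,36), (λ,38)}
  {ι, κ, λ} × {36, 37, 38} = {(ι,36), (ι,37), (ι,38), (κ,36), (κ,37), (κ,38), (λ,36), (λ,37), (λ,38)}
These 13 distinct sets form the basis B.
Close under arbitrary unions to get τ_{X×Y}; counting gives |τ_{X×Y}| = 25.


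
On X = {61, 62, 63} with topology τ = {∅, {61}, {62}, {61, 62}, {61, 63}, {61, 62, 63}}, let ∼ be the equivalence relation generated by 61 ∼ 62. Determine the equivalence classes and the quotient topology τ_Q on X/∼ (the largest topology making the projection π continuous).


X/∼ = {[61=62], [63]}; |τ_Q| = 3.

Equivalence classes: [61=62], [63].
Quotient map π: X → X/∼ sends 61 ↦ [61=62], 62 ↦ [61=62], 63 ↦ [63].
For each subset V ⊆ X/∼, compute π^{-1}(V) ⊆ X and check whether π^{-1}(V) ∈ τ. V is open in τ_Q iff π^{-1}(V) ∈ τ.
  V = {}: π^{-1}(V) = ∅ ∈ τ ✓.
  V = {[61=62]}: π^{-1}(V) = {61, 62} ∈ τ ✓.
  V = {[63]}: π^{-1}(V) = {63} ∉ τ ✗.
  V = {[61=62], [63]}: π^{-1}(V) = {61, 62, 63} ∈ τ ✓.
Open sets in the quotient: τ_Q = {{}, {[61=62]}, {[61=62], [63]}} (3 elements).


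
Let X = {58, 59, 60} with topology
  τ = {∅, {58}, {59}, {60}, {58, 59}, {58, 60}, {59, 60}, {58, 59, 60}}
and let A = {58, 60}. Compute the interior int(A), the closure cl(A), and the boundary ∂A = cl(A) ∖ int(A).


int(A) = {58, 60}, cl(A) = {58, 60}, ∂A = ∅.

Closed sets in (X, τ) are complements of opens:
  closed(X, τ) = {∅, {58}, {59}, {60}, {58, 59}, {58, 60}, {59, 60}, {58, 59, 60}}.
int(A) = ⋃ {U ∈ τ : U ⊆ A}. Opens contained in A: ∅, {58}, {60}, {58, 60}.
Taking the union of these: int(A) = {58, 60}.
cl(A) = ⋂ {C closed : A ⊆ C}. Closed sets containing A: {58, 60}, {58, 59, 60}.
Intersecting these: cl(A) = {58, 60}.
∂A = cl(A) ∖ int(A) = {58, 60} ∖ {58, 60} = ∅.


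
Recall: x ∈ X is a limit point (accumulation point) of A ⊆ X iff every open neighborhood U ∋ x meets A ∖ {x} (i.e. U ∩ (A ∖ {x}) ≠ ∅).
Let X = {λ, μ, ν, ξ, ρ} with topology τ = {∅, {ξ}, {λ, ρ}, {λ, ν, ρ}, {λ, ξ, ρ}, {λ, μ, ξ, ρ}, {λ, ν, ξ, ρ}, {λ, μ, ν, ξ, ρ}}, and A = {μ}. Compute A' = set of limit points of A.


A' = ∅

For each x ∈ X, list the open sets U ∈ τ with x ∈ U, then check whether U ∩ (A ∖ {x}) ≠ ∅ for every such U.
  x = λ: open {λ, ρ} ∋ x has {λ, ρ} ∩ (A ∖ {λ}) = ∅, so x is NOT a limit point.
  x = μ: open {λ, μ, ξ, ρ} ∋ x has {λ, μ, ξ, ρ} ∩ (A ∖ {μ}) = ∅, so x is NOT a limit point.
  x = ν: open {λ, ν, ρ} ∋ x has {λ, ν, ρ} ∩ (A ∖ {ν}) = ∅, so x is NOT a limit point.
  x = ξ: open {ξ} ∋ x has {ξ} ∩ (A ∖ {ξ}) = ∅, so x is NOT a limit point.
  x = ρ: open {λ, ρ} ∋ x has {λ, ρ} ∩ (A ∖ {ρ}) = ∅, so x is NOT a limit point.
Collecting: A' = ∅.


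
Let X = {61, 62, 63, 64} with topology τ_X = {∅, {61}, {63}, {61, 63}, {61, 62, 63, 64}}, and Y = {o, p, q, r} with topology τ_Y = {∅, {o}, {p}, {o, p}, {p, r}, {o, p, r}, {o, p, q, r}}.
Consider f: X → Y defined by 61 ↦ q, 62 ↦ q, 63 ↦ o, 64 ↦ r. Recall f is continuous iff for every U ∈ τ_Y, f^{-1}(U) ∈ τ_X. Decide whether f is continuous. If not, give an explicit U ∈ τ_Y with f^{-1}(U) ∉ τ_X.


f is NOT continuous.

Compute f^{-1}(U) for each U ∈ τ_Y:
  U = ∅: f^{-1}(U) = ∅ ∈ τ_X ✓.
  U = {o}: f^{-1}(U) = {63} ∈ τ_X ✓.
  U = {p}: f^{-1}(U) = ∅ ∈ τ_X ✓.
  U = {o, p}: f^{-1}(U) = {63} ∈ τ_X ✓.
  U = {p, r}: f^{-1}(U) = {64} ∉ τ_X ✗.
  U = {o, p, r}: f^{-1}(U) = {63, 64} ∉ τ_X ✗.
  U = {o, p, q, r}: f^{-1}(U) = {61, 62, 63, 64} ∈ τ_X ✓.
Found U = {p, r} with f^{-1}(U) = {64} not in τ_X. Therefore f is NOT continuous.


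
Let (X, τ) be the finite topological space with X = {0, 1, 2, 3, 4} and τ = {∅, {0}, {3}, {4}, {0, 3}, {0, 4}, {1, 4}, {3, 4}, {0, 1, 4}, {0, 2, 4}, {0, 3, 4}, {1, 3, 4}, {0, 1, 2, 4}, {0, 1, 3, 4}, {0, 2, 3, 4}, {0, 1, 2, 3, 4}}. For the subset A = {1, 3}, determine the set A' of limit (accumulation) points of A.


A' = ∅

For each x ∈ X, list the open sets U ∈ τ with x ∈ U, then check whether U ∩ (A ∖ {x}) ≠ ∅ for every such U.
  x = 0: open {0} ∋ x has {0} ∩ (A ∖ {0}) = ∅, so x is NOT a limit point.
  x = 1: open {1, 4} ∋ x has {1, 4} ∩ (A ∖ {1}) = ∅, so x is NOT a limit point.
  x = 2: open {0, 2, 4} ∋ x has {0, 2, 4} ∩ (A ∖ {2}) = ∅, so x is NOT a limit point.
  x = 3: open {3} ∋ x has {3} ∩ (A ∖ {3}) = ∅, so x is NOT a limit point.
  x = 4: open {4} ∋ x has {4} ∩ (A ∖ {4}) = ∅, so x is NOT a limit point.
Collecting: A' = ∅.


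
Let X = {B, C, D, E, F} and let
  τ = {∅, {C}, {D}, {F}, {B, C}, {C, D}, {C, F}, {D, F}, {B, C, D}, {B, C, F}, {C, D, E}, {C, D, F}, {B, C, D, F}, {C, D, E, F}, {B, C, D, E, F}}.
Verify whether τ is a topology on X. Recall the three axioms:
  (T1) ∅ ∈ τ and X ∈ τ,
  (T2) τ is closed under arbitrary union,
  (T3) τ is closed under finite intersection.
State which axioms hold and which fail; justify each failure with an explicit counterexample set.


τ is NOT a topology on X.

Axiom (T1): ∅ ∈ τ? Yes; X ∈ τ? Yes.
Axiom (T2/T3): check pairwise unions and intersections of members of τ.
Counterexample for (T2): {B, C} ∪ {C, D, E} = {B, C, D, E} ∉ τ. Therefore τ is NOT a topology.


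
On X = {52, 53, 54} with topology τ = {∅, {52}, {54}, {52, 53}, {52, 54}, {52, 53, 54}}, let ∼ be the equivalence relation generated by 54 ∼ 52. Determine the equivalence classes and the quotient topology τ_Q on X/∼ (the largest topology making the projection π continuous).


X/∼ = {[52=54], [53]}; |τ_Q| = 3.

Equivalence classes: [52=54], [53].
Quotient map π: X → X/∼ sends 52 ↦ [52=54], 53 ↦ [53], 54 ↦ [52=54].
For each subset V ⊆ X/∼, compute π^{-1}(V) ⊆ X and check whether π^{-1}(V) ∈ τ. V is open in τ_Q iff π^{-1}(V) ∈ τ.
  V = {}: π^{-1}(V) = ∅ ∈ τ ✓.
  V = {[52=54]}: π^{-1}(V) = {52, 54} ∈ τ ✓.
  V = {[53]}: π^{-1}(V) = {53} ∉ τ ✗.
  V = {[52=54], [53]}: π^{-1}(V) = {52, 53, 54} ∈ τ ✓.
Open sets in the quotient: τ_Q = {{}, {[52=54]}, {[52=54], [53]}} (3 elements).


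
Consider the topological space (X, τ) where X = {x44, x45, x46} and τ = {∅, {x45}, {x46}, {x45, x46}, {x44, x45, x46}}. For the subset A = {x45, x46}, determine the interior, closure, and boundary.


int(A) = {x45, x46}, cl(A) = {x44, x45, x46}, ∂A = {x44}.

Closed sets in (X, τ) are complements of opens:
  closed(X, τ) = {∅, {x44}, {x44, x45}, {x44, x46}, {x44, x45, x46}}.
int(A) = ⋃ {U ∈ τ : U ⊆ A}. Opens contained in A: ∅, {x45}, {x46}, {x45, x46}.
Taking the union of these: int(A) = {x45, x46}.
cl(A) = ⋂ {C closed : A ⊆ C}. Closed sets containing A: {x44, x45, x46}.
Intersecting these: cl(A) = {x44, x45, x46}.
∂A = cl(A) ∖ int(A) = {x44, x45, x46} ∖ {x45, x46} = {x44}.


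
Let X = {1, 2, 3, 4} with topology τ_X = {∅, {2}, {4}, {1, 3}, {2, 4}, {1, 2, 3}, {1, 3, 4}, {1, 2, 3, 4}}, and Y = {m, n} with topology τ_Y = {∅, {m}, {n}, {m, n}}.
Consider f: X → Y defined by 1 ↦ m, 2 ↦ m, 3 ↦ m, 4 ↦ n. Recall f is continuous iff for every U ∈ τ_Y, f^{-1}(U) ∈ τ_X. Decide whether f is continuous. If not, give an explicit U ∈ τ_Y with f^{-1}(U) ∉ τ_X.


f IS continuous.

Compute f^{-1}(U) for each U ∈ τ_Y:
  U = ∅: f^{-1}(U) = ∅ ∈ τ_X ✓.
  U = {m}: f^{-1}(U) = {1, 2, 3} ∈ τ_X ✓.
  U = {n}: f^{-1}(U) = {4} ∈ τ_X ✓.
  U = {m, n}: f^{-1}(U) = {1, 2, 3, 4} ∈ τ_X ✓.
Every preimage lies in τ_X, so f IS continuous.


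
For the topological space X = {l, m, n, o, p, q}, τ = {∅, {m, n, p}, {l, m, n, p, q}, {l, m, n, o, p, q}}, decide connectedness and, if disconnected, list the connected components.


(X, τ) is connected.

Find clopen sets (U ∈ τ with X ∖ U ∈ τ):
  U = ∅, X ∖ U = {l, m, n, o, p, q} — both open, so U is clopen.
  U = {l, m, n, o, p, q}, X ∖ U = ∅ — both open, so U is clopen.
Only trivial clopens (∅ and X) exist, so (X, τ) is connected.
Compute connected components by grouping points that agree on all clopens:
  component: {l, m, n, o, p, q}


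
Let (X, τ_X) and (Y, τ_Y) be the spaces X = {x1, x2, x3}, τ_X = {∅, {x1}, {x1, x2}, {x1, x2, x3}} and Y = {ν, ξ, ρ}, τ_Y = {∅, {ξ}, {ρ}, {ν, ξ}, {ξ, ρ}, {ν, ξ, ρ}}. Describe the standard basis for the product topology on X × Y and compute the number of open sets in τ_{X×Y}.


Basis B = {∅ × ∅, {x1} × {ξ}, {x1} × {ρ}, {x1} × {ν, ξ}, {x1} × {ξ, ρ}, {x1, x2} × {ξ}, {x1, x2} × {ρ}, {x1} × {ν, ξ, ρ}, {x1, x2, x3} × {ξ}, {x1, x2, x3} × {ρ}, {x1, x2} × {ν, ξ}, {x1, x2} × {ξ, ρ}, {x1, x2} × {ν, ξ, ρ}, {x1, x2, x3} × {ν, ξ}, {x1, x2, x3} × {ξ, ρ}, {x1, x2, x3} × {ν, ξ, ρ}}; |τ_{X×Y}| = 40.

Enumerate products U × V with U ∈ τ_X, V ∈ τ_Y (deduplicated):
  ∅ × ∅ = {} (∅)
  {x1} × {ξ} = {(x1,ξ)}
  {x1} × {ρ} = {(x1,ρ)}
  {x1} × {ν, ξ} = {(x1,ν), (x1,ξ)}
  {x1} × {ξ, ρ} = {(x1,ξ), (x1,ρ)}
  {x1, x2} × {ξ} = {(x1,ξ), (x2,ξ)}
  {x1, x2} × {ρ} = {(x1,ρ), (x2,ρ)}
  {x1} × {ν, ξ, ρ} = {(x1,ν), (x1,ξ), (x1,ρ)}
  {x1, x2, x3} × {ξ} = {(x1,ξ), (x2,ξ), (x3,ξ)}
  {x1, x2, x3} × {ρ} = {(x1,ρ), (x2,ρ), (x3,ρ)}
  {x1, x2} × {ν, ξ} = {(x1,ν), (x1,ξ), (x2,ν), (x2,ξ)}
  {x1, x2} × {ξ, ρ} = {(x1,ξ), (x1,ρ), (x2,ξ), (x2,ρ)}
  {x1, x2} × {ν, ξ, ρ} = {(x1,ν), (x1,ξ), (x1,ρ), (x2,ν), (x2,ξ), (x2,ρ)}
  {x1, x2, x3} × {ν, ξ} = {(x1,ν), (x1,ξ), (x2,ν), (x2,ξ), (x3,ν), (x3,ξ)}
  {x1, x2, x3} × {ξ, ρ} = {(x1,ξ), (x1,ρ), (x2,ξ), (x2,ρ), (x3,ξ), (x3,ρ)}
  {x1, x2, x3} × {ν, ξ, ρ} = {(x1,ν), (x1,ξ), (x1,ρ), (x2,ν), (x2,ξ), (x2,ρ), (x3,ν), (x3,ξ), (x3,ρ)}
These 16 distinct sets form the basis B.
Close under arbitrary unions to get τ_{X×Y}; counting gives |τ_{X×Y}| = 40.


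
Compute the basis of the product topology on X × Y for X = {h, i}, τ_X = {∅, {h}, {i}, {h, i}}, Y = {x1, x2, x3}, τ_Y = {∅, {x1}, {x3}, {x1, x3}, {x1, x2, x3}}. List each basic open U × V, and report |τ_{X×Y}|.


Basis B = {∅ × ∅, {h} × {x1}, {h} × {x3}, {i} × {x1}, {i} × {x3}, {h} × {x1, x3}, {h, i} × {x1}, {h, i} × {x3}, {i} × {x1, x3}, {h} × {x1, x2, x3}, {i} × {x1, x2, x3}, {h, i} × {x1, x3}, {h, i} × {x1, x2, x3}}; |τ_{X×Y}| = 25.

Enumerate products U × V with U ∈ τ_X, V ∈ τ_Y (deduplicated):
  ∅ × ∅ = {} (∅)
  {h} × {x1} = {(h,x1)}
  {h} × {x3} = {(h,x3)}
  {i} × {x1} = {(i,x1)}
  {i} × {x3} = {(i,x3)}
  {h} × {x1, x3} = {(h,x1), (h,x3)}
  {h, i} × {x1} = {(h,x1), (i,x1)}
  {h, i} × {x3} = {(h,x3), (i,x3)}
  {i} × {x1, x3} = {(i,x1), (i,x3)}
  {h} × {x1, x2, x3} = {(h,x1), (h,x2), (h,x3)}
  {i} × {x1, x2, x3} = {(i,x1), (i,x2), (i,x3)}
  {h, i} × {x1, x3} = {(h,x1), (h,x3), (i,x1), (i,x3)}
  {h, i} × {x1, x2, x3} = {(h,x1), (h,x2), (h,x3), (i,x1), (i,x2), (i,x3)}
These 13 distinct sets form the basis B.
Close under arbitrary unions to get τ_{X×Y}; counting gives |τ_{X×Y}| = 25.


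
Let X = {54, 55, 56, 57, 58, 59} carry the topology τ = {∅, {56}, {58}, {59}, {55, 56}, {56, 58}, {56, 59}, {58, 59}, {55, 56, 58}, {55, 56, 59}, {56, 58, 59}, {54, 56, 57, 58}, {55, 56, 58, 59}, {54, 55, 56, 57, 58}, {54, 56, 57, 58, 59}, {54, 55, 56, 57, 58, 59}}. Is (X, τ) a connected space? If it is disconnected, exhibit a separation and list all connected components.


(X, τ) is disconnected; components = [{59}, {54, 55, 56, 57, 58}].

Find clopen sets (U ∈ τ with X ∖ U ∈ τ):
  U = ∅, X ∖ U = {54, 55, 56, 57, 58, 59} — both open, so U is clopen.
  U = {59}, X ∖ U = {54, 55, 56, 57, 58} — both open, so U is clopen.
  U = {54, 55, 56, 57, 58}, X ∖ U = {59} — both open, so U is clopen.
  U = {54, 55, 56, 57, 58, 59}, X ∖ U = ∅ — both open, so U is clopen.
Nontrivial clopen(s) exist: e.g. {59}. So (X, τ) is disconnected.
Compute connected components by grouping points that agree on all clopens:
  component: {59}
  component: {54, 55, 56, 57, 58}


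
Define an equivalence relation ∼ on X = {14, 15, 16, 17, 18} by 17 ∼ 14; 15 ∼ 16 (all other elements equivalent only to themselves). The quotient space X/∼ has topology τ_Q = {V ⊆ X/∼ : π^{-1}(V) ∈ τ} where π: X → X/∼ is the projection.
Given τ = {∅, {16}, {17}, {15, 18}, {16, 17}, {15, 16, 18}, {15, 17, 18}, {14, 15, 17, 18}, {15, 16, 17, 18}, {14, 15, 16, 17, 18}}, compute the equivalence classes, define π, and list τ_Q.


X/∼ = {[14=17], [15=16], [18]}; |τ_Q| = 3.

Equivalence classes: [14=17], [15=16], [18].
Quotient map π: X → X/∼ sends 14 ↦ [14=17], 15 ↦ [15=16], 16 ↦ [15=16], 17 ↦ [14=17], 18 ↦ [18].
For each subset V ⊆ X/∼, compute π^{-1}(V) ⊆ X and check whether π^{-1}(V) ∈ τ. V is open in τ_Q iff π^{-1}(V) ∈ τ.
  V = {}: π^{-1}(V) = ∅ ∈ τ ✓.
  V = {[14=17]}: π^{-1}(V) = {14, 17} ∉ τ ✗.
  V = {[15=16]}: π^{-1}(V) = {15, 16} ∉ τ ✗.
  V = {[14=17], [15=16]}: π^{-1}(V) = {14, 15, 16, 17} ∉ τ ✗.
  V = {[18]}: π^{-1}(V) = {18} ∉ τ ✗.
  V = {[14=17], [18]}: π^{-1}(V) = {14, 17, 18} ∉ τ ✗.
  V = {[15=16], [18]}: π^{-1}(V) = {15, 16, 18} ∈ τ ✓.
  V = {[14=17], [15=16], [18]}: π^{-1}(V) = {14, 15, 16, 17, 18} ∈ τ ✓.
Open sets in the quotient: τ_Q = {{}, {[15=16], [18]}, {[14=17], [15=16], [18]}} (3 elements).


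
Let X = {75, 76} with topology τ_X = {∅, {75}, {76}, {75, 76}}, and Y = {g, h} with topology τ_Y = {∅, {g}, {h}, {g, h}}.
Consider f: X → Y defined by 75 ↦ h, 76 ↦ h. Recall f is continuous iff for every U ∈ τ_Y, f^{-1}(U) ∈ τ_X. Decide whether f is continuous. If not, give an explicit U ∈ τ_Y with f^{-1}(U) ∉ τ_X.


f IS continuous.

Compute f^{-1}(U) for each U ∈ τ_Y:
  U = ∅: f^{-1}(U) = ∅ ∈ τ_X ✓.
  U = {g}: f^{-1}(U) = ∅ ∈ τ_X ✓.
  U = {h}: f^{-1}(U) = {75, 76} ∈ τ_X ✓.
  U = {g, h}: f^{-1}(U) = {75, 76} ∈ τ_X ✓.
Every preimage lies in τ_X, so f IS continuous.


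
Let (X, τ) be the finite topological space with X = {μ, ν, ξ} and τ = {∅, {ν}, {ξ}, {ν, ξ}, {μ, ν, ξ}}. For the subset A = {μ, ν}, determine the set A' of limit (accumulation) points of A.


A' = {μ}

For each x ∈ X, list the open sets U ∈ τ with x ∈ U, then check whether U ∩ (A ∖ {x}) ≠ ∅ for every such U.
  x = μ: opens ∋ x are {μ, ν, ξ}; each meets A ∖ {μ}, so x IS a limit point.
  x = ν: open {ν} ∋ x has {ν} ∩ (A ∖ {ν}) = ∅, so x is NOT a limit point.
  x = ξ: open {ξ} ∋ x has {ξ} ∩ (A ∖ {ξ}) = ∅, so x is NOT a limit point.
Collecting: A' = {μ}.


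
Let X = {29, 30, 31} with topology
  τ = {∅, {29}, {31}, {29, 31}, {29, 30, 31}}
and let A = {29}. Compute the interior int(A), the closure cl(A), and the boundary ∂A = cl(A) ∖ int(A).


int(A) = {29}, cl(A) = {29, 30}, ∂A = {30}.

Closed sets in (X, τ) are complements of opens:
  closed(X, τ) = {∅, {30}, {29, 30}, {30, 31}, {29, 30, 31}}.
int(A) = ⋃ {U ∈ τ : U ⊆ A}. Opens contained in A: ∅, {29}.
Taking the union of these: int(A) = {29}.
cl(A) = ⋂ {C closed : A ⊆ C}. Closed sets containing A: {29, 30}, {29, 30, 31}.
Intersecting these: cl(A) = {29, 30}.
∂A = cl(A) ∖ int(A) = {29, 30} ∖ {29} = {30}.


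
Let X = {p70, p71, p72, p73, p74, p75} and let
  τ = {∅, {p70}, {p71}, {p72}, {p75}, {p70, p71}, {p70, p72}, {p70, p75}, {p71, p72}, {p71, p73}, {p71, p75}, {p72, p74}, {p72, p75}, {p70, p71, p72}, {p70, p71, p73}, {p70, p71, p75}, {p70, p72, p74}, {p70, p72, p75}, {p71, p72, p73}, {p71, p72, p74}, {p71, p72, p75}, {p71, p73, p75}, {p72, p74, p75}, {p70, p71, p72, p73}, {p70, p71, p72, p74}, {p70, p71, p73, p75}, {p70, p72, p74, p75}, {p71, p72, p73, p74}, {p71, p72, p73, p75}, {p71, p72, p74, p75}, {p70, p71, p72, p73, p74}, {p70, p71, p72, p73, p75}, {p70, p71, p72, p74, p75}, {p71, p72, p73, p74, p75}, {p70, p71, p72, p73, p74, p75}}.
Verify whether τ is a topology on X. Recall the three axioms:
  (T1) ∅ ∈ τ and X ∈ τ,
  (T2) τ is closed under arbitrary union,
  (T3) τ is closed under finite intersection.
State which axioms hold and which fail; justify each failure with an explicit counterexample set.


τ is NOT a topology on X.

Axiom (T1): ∅ ∈ τ? Yes; X ∈ τ? Yes.
Axiom (T2/T3): check pairwise unions and intersections of members of τ.
Counterexample for (T2): {p70} ∪ {p71, p72, p75} = {p70, p71, p72, p75} ∉ τ. Therefore τ is NOT a topology.


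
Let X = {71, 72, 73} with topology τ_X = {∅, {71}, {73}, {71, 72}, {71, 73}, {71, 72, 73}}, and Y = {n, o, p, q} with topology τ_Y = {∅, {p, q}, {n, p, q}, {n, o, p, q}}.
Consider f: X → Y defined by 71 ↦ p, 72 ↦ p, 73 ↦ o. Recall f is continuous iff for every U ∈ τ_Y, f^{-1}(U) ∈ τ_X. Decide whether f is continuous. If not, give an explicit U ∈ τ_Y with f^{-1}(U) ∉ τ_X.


f IS continuous.

Compute f^{-1}(U) for each U ∈ τ_Y:
  U = ∅: f^{-1}(U) = ∅ ∈ τ_X ✓.
  U = {p, q}: f^{-1}(U) = {71, 72} ∈ τ_X ✓.
  U = {n, p, q}: f^{-1}(U) = {71, 72} ∈ τ_X ✓.
  U = {n, o, p, q}: f^{-1}(U) = {71, 72, 73} ∈ τ_X ✓.
Every preimage lies in τ_X, so f IS continuous.


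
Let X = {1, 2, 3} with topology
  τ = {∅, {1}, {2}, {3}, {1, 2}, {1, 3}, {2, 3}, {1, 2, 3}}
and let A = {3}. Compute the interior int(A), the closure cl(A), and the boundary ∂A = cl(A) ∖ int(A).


int(A) = {3}, cl(A) = {3}, ∂A = ∅.

Closed sets in (X, τ) are complements of opens:
  closed(X, τ) = {∅, {1}, {2}, {3}, {1, 2}, {1, 3}, {2, 3}, {1, 2, 3}}.
int(A) = ⋃ {U ∈ τ : U ⊆ A}. Opens contained in A: ∅, {3}.
Taking the union of these: int(A) = {3}.
cl(A) = ⋂ {C closed : A ⊆ C}. Closed sets containing A: {3}, {1, 3}, {2, 3}, {1, 2, 3}.
Intersecting these: cl(A) = {3}.
∂A = cl(A) ∖ int(A) = {3} ∖ {3} = ∅.


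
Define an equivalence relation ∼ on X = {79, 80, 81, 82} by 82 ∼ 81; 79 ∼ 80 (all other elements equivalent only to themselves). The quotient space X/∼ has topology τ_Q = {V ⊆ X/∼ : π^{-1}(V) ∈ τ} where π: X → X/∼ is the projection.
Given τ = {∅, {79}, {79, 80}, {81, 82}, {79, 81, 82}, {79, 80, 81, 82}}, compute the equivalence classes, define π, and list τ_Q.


X/∼ = {[79=80], [81=82]}; |τ_Q| = 4.

Equivalence classes: [79=80], [81=82].
Quotient map π: X → X/∼ sends 79 ↦ [79=80], 80 ↦ [79=80], 81 ↦ [81=82], 82 ↦ [81=82].
For each subset V ⊆ X/∼, compute π^{-1}(V) ⊆ X and check whether π^{-1}(V) ∈ τ. V is open in τ_Q iff π^{-1}(V) ∈ τ.
  V = {}: π^{-1}(V) = ∅ ∈ τ ✓.
  V = {[79=80]}: π^{-1}(V) = {79, 80} ∈ τ ✓.
  V = {[81=82]}: π^{-1}(V) = {81, 82} ∈ τ ✓.
  V = {[79=80], [81=82]}: π^{-1}(V) = {79, 80, 81, 82} ∈ τ ✓.
Open sets in the quotient: τ_Q = {{}, {[79=80]}, {[81=82]}, {[79=80], [81=82]}} (4 elements).


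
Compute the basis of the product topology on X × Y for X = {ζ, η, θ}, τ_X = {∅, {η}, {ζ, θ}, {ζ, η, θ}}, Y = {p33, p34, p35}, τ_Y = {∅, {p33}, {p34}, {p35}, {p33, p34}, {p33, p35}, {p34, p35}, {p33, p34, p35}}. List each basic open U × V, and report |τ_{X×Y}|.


Basis B = {∅ × ∅, {η} × {p33}, {η} × {p34}, {η} × {p35}, {ζ, θ} × {p33}, {ζ, θ} × {p34}, {ζ, θ} × {p35}, {η} × {p33, p34}, {η} × {p33, p35}, {η} × {p34, p35}, {ζ, η, θ} × {p33}, {ζ, η, θ} × {p34}, {ζ, η, θ} × {p35}, {η} × {p33, p34, p35}, {ζ, θ} × {p33, p34}, {ζ, θ} × {p33, p35}, {ζ, θ} × {p34, p35}, {ζ, θ} × {p33, p34, p35}, {ζ, η, θ} × {p33, p34}, {ζ, η, θ} × {p33, p35}, {ζ, η, θ} × {p34, p35}, {ζ, η, θ} × {p33, p34, p35}}; |τ_{X×Y}| = 64.

Enumerate products U × V with U ∈ τ_X, V ∈ τ_Y (deduplicated):
  ∅ × ∅ = {} (∅)
  {η} × {p33} = {(η,p33)}
  {η} × {p34} = {(η,p34)}
  {η} × {p35} = {(η,p35)}
  {ζ, θ} × {p33} = {(ζ,p33), (θ,p33)}
  {ζ, θ} × {p34} = {(ζ,p34), (θ,p34)}
  {ζ, θ} × {p35} = {(ζ,p35), (θ,p35)}
  {η} × {p33, p34} = {(η,p33), (η,p34)}
  {η} × {p33, p35} = {(η,p33), (η,p35)}
  {η} × {p34, p35} = {(η,p34), (η,p35)}
  {ζ, η, θ} × {p33} = {(ζ,p33), (η,p33), (θ,p33)}
  {ζ, η, θ} × {p34} = {(ζ,p34), (η,p34), (θ,p34)}
  {ζ, η, θ} × {p35} = {(ζ,p35), (η,p35), (θ,p35)}
  {η} × {p33, p34, p35} = {(η,p33), (η,p34), (η,p35)}
  {ζ, θ} × {p33, p34} = {(ζ,p33), (ζ,p34), (θ,p33), (θ,p34)}
  {ζ, θ} × {p33, p35} = {(ζ,p33), (ζ,p35), (θ,p33), (θ,p35)}
  {ζ, θ} × {p34, p35} = {(ζ,p34), (ζ,p35), (θ,p34), (θ,p35)}
  {ζ, θ} × {p33, p34, p35} = {(ζ,p33), (ζ,p34), (ζ,p35), (θ,p33), (θ,p34), (θ,p35)}
  {ζ, η, θ} × {p33, p34} = {(ζ,p33), (ζ,p34), (η,p33), (η,p34), (θ,p33), (θ,p34)}
  {ζ, η, θ} × {p33, p35} = {(ζ,p33), (ζ,p35), (η,p33), (η,p35), (θ,p33), (θ,p35)}
  {ζ, η, θ} × {p34, p35} = {(ζ,p34), (ζ,p35), (η,p34), (η,p35), (θ,p34), (θ,p35)}
  {ζ, η, θ} × {p33, p34, p35} = {(ζ,p33), (ζ,p34), (ζ,p35), (η,p33), (η,p34), (η,p35), (θ,p33), (θ,p34), (θ,p35)}
These 22 distinct sets form the basis B.
Close under arbitrary unions to get τ_{X×Y}; counting gives |τ_{X×Y}| = 64.


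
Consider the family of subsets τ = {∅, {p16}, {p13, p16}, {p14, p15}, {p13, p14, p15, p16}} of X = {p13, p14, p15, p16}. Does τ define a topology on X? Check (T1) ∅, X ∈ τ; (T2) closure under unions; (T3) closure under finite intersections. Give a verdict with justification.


τ is NOT a topology on X.

Axiom (T1): ∅ ∈ τ? Yes; X ∈ τ? Yes.
Axiom (T2/T3): check pairwise unions and intersections of members of τ.
Counterexample for (T2): {p16} ∪ {p14, p15} = {p14, p15, p16} ∉ τ. Therefore τ is NOT a topology.


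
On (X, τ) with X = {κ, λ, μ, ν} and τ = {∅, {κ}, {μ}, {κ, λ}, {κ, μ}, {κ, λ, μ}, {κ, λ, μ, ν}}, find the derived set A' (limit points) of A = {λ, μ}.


A' = {ν}

For each x ∈ X, list the open sets U ∈ τ with x ∈ U, then check whether U ∩ (A ∖ {x}) ≠ ∅ for every such U.
  x = κ: open {κ} ∋ x has {κ} ∩ (A ∖ {κ}) = ∅, so x is NOT a limit point.
  x = λ: open {κ, λ} ∋ x has {κ, λ} ∩ (A ∖ {λ}) = ∅, so x is NOT a limit point.
  x = μ: open {μ} ∋ x has {μ} ∩ (A ∖ {μ}) = ∅, so x is NOT a limit point.
  x = ν: opens ∋ x are {κ, λ, μ, ν}; each meets A ∖ {ν}, so x IS a limit point.
Collecting: A' = {ν}.


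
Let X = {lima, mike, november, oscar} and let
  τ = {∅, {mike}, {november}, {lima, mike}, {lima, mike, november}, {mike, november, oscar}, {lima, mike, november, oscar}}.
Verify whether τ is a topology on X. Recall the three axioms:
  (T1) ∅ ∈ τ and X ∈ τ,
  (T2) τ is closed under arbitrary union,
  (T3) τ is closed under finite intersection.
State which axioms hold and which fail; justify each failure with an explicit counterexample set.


τ is NOT a topology on X.

Axiom (T1): ∅ ∈ τ? Yes; X ∈ τ? Yes.
Axiom (T2/T3): check pairwise unions and intersections of members of τ.
Counterexample for (T2): {mike} ∪ {november} = {mike, november} ∉ τ. Therefore τ is NOT a topology.


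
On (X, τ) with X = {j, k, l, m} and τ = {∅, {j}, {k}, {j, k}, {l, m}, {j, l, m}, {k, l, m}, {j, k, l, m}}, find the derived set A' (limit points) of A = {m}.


A' = {l}

For each x ∈ X, list the open sets U ∈ τ with x ∈ U, then check whether U ∩ (A ∖ {x}) ≠ ∅ for every such U.
  x = j: open {j} ∋ x has {j} ∩ (A ∖ {j}) = ∅, so x is NOT a limit point.
  x = k: open {k} ∋ x has {k} ∩ (A ∖ {k}) = ∅, so x is NOT a limit point.
  x = l: opens ∋ x are {l, m}, {j, l, m}, {k, l, m}, {j, k, l, m}; each meets A ∖ {l}, so x IS a limit point.
  x = m: open {l, m} ∋ x has {l, m} ∩ (A ∖ {m}) = ∅, so x is NOT a limit point.
Collecting: A' = {l}.


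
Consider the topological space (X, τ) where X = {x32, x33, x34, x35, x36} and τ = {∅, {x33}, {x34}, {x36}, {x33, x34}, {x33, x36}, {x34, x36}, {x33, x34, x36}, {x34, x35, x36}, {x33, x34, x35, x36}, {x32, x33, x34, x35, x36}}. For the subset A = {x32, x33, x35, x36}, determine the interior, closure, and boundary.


int(A) = {x33, x36}, cl(A) = {x32, x33, x35, x36}, ∂A = {x32, x35}.

Closed sets in (X, τ) are complements of opens:
  closed(X, τ) = {∅, {x32}, {x32, x33}, {x32, x35}, {x32, x33, x35}, {x32, x34, x35}, {x32, x35, x36}, {x32, x33, x34, x35}, {x32, x33, x35, x36}, {x32, x34, x35, x36}, {x32, x33, x34, x35, x36}}.
int(A) = ⋃ {U ∈ τ : U ⊆ A}. Opens contained in A: ∅, {x33}, {x36}, {x33, x36}.
Taking the union of these: int(A) = {x33, x36}.
cl(A) = ⋂ {C closed : A ⊆ C}. Closed sets containing A: {x32, x33, x35, x36}, {x32, x33, x34, x35, x36}.
Intersecting these: cl(A) = {x32, x33, x35, x36}.
∂A = cl(A) ∖ int(A) = {x32, x33, x35, x36} ∖ {x33, x36} = {x32, x35}.
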